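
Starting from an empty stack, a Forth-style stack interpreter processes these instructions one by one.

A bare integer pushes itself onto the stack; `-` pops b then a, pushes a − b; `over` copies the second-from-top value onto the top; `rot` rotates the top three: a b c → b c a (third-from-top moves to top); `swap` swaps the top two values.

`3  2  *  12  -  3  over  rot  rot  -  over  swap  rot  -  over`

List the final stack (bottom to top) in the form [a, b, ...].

3    -> [3]
2    -> [3, 2]
*    -> [6]
12   -> [6, 12]
-    -> [-6]
3    -> [-6, 3]
over -> [-6, 3, -6]
rot  -> [3, -6, -6]
rot  -> [-6, -6, 3]
-    -> [-6, -9]
over -> [-6, -9, -6]
swap -> [-6, -6, -9]
rot  -> [-6, -9, -6]
-    -> [-6, -3]
over -> [-6, -3, -6]

[-6, -3, -6]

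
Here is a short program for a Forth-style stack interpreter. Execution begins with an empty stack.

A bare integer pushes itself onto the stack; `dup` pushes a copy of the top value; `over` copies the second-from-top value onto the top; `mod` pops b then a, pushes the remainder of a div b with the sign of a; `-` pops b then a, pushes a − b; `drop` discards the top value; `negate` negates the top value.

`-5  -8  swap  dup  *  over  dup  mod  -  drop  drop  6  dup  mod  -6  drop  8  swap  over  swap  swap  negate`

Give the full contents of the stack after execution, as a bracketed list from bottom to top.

-5     -> [-5]
-8     -> [-5, -8]
swap   -> [-8, -5]
dup    -> [-8, -5, -5]
*      -> [-8, 25]
over   -> [-8, 25, -8]
dup    -> [-8, 25, -8, -8]
mod    -> [-8, 25, 0]
-      -> [-8, 25]
drop   -> [-8]
drop   -> []
6      -> [6]
dup    -> [6, 6]
mod    -> [0]
-6     -> [0, -6]
drop   -> [0]
8      -> [0, 8]
swap   -> [8, 0]
over   -> [8, 0, 8]
swap   -> [8, 8, 0]
swap   -> [8, 0, 8]
negate -> [8, 0, -8]

[8, 0, -8]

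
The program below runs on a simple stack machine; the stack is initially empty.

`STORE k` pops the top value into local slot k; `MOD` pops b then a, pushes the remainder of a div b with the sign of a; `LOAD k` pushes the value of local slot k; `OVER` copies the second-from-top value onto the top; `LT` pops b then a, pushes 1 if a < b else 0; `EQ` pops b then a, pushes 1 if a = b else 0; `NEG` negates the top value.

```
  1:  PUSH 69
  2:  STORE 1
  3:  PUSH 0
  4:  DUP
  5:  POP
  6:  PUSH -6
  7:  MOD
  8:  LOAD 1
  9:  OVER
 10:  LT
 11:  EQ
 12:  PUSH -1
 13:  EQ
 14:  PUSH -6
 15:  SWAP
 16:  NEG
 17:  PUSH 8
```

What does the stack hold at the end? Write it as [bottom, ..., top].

PUSH 69 : 69
STORE 1 : (empty)
PUSH 0  : 0
DUP     : 0 0
POP     : 0
PUSH -6 : 0 -6
MOD     : 0
LOAD 1  : 0 69
OVER    : 0 69 0
LT      : 0 0
EQ      : 1
PUSH -1 : 1 -1
EQ      : 0
PUSH -6 : 0 -6
SWAP    : -6 0
NEG     : -6 0
PUSH 8  : -6 0 8

[-6, 0, 8]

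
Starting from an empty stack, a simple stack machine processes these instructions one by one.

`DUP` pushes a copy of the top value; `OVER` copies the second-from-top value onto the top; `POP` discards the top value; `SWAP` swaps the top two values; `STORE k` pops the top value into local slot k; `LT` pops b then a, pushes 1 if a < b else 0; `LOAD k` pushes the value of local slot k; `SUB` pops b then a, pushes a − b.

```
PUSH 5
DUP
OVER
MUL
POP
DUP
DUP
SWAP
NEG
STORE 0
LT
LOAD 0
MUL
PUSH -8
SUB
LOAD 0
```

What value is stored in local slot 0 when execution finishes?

-5

PUSH 5  : 5
DUP     : 5 5
OVER    : 5 5 5
MUL     : 5 25
POP     : 5
DUP     : 5 5
DUP     : 5 5 5
SWAP    : 5 5 5
NEG     : 5 5 -5
STORE 0 : 5 5
LT      : 0
LOAD 0  : 0 -5
MUL     : 0
PUSH -8 : 0 -8
SUB     : 8
LOAD 0  : 8 -5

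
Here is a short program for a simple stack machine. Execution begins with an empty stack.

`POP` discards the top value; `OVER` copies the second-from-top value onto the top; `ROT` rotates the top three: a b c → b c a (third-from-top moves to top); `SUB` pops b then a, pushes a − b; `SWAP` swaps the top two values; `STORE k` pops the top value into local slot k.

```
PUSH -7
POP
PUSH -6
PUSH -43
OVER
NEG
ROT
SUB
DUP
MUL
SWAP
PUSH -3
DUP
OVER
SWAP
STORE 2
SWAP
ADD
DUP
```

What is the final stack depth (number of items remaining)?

4

PUSH -7  → [-7]
POP      → []
PUSH -6  → [-6]
PUSH -43 → [-6, -43]
OVER     → [-6, -43, -6]
NEG      → [-6, -43, 6]
ROT      → [-43, 6, -6]
SUB      → [-43, 12]
DUP      → [-43, 12, 12]
MUL      → [-43, 144]
SWAP     → [144, -43]
PUSH -3  → [144, -43, -3]
DUP      → [144, -43, -3, -3]
OVER     → [144, -43, -3, -3, -3]
SWAP     → [144, -43, -3, -3, -3]
STORE 2  → [144, -43, -3, -3]
SWAP     → [144, -43, -3, -3]
ADD      → [144, -43, -6]
DUP      → [144, -43, -6, -6]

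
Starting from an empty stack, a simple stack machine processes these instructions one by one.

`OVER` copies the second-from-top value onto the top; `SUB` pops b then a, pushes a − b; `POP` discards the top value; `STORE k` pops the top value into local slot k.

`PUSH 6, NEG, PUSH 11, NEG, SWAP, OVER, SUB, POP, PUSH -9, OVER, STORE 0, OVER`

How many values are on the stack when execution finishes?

PUSH 6  : [6]
NEG     : [-6]
PUSH 11 : [-6, 11]
NEG     : [-6, -11]
SWAP    : [-11, -6]
OVER    : [-11, -6, -11]
SUB     : [-11, 5]
POP     : [-11]
PUSH -9 : [-11, -9]
OVER    : [-11, -9, -11]
STORE 0 : [-11, -9]
OVER    : [-11, -9, -11]

3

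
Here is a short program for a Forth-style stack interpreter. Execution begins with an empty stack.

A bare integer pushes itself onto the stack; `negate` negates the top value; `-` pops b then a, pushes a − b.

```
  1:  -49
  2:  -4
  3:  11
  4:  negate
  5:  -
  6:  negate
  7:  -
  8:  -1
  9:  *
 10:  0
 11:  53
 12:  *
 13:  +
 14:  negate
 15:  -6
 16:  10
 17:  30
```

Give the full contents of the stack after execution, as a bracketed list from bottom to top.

[-42, -6, 10, 30]

-49    : -49
-4     : -49 -4
11     : -49 -4 11
negate : -49 -4 -11
-      : -49 7
negate : -49 -7
-      : -42
-1     : -42 -1
*      : 42
0      : 42 0
53     : 42 0 53
*      : 42 0
+      : 42
negate : -42
-6     : -42 -6
10     : -42 -6 10
30     : -42 -6 10 30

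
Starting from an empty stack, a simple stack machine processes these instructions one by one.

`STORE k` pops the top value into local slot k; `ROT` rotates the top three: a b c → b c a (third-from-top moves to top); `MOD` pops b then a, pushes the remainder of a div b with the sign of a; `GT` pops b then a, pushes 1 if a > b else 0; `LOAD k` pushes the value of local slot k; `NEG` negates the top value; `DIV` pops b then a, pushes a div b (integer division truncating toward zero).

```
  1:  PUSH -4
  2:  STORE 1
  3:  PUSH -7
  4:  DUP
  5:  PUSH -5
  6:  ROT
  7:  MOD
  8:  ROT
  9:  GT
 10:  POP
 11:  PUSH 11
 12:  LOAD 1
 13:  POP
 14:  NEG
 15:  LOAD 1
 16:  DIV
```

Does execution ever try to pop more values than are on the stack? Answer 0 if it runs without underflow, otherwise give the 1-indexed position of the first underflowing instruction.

PUSH -4  [-4]
STORE 1  []
PUSH -7  [-7]
DUP      [-7, -7]
PUSH -5  [-7, -7, -5]
ROT      [-7, -5, -7]
MOD      [-7, -5]
ROT  — needs 3 operands, stack has 2 → underflow

8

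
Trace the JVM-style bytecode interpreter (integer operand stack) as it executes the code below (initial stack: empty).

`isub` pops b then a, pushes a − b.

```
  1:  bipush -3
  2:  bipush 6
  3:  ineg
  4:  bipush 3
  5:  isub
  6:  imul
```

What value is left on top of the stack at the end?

27

bipush -3 -> -3
bipush 6  -> -3 6
ineg      -> -3 -6
bipush 3  -> -3 -6 3
isub      -> -3 -9
imul      -> 27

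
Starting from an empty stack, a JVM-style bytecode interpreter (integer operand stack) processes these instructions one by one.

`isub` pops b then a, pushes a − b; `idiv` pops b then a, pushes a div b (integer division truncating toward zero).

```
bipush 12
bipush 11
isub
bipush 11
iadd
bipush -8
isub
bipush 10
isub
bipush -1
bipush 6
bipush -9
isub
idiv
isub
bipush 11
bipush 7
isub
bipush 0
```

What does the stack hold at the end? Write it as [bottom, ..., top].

[10, 4, 0]

bipush 12  12
bipush 11  12 11
isub       1
bipush 11  1 11
iadd       12
bipush -8  12 -8
isub       20
bipush 10  20 10
isub       10
bipush -1  10 -1
bipush 6   10 -1 6
bipush -9  10 -1 6 -9
isub       10 -1 15
idiv       10 0
isub       10
bipush 11  10 11
bipush 7   10 11 7
isub       10 4
bipush 0   10 4 0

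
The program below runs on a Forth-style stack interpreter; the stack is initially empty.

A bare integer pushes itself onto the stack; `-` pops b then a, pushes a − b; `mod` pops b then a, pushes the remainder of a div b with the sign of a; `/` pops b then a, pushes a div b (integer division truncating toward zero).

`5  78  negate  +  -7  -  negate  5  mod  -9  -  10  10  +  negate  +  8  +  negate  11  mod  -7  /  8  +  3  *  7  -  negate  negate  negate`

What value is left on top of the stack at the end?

-17

5      -> 5
78     -> 5 78
negate -> 5 -78
+      -> -73
-7     -> -73 -7
-      -> -66
negate -> 66
5      -> 66 5
mod    -> 1
-9     -> 1 -9
-      -> 10
10     -> 10 10
10     -> 10 10 10
+      -> 10 20
negate -> 10 -20
+      -> -10
8      -> -10 8
+      -> -2
negate -> 2
11     -> 2 11
mod    -> 2
-7     -> 2 -7
/      -> 0
8      -> 0 8
+      -> 8
3      -> 8 3
*      -> 24
7      -> 24 7
-      -> 17
negate -> -17
negate -> 17
negate -> -17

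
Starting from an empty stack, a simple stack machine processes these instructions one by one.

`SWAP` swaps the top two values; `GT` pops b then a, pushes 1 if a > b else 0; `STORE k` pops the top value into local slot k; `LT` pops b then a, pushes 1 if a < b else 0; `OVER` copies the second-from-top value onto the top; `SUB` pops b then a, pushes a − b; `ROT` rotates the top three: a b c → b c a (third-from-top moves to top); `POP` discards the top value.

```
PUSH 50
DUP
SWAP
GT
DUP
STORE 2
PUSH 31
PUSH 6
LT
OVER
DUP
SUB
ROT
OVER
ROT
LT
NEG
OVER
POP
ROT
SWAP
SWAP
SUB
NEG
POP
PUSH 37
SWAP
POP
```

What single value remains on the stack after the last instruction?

37

PUSH 50  [50]
DUP      [50, 50]
SWAP     [50, 50]
GT       [0]
DUP      [0, 0]
STORE 2  [0]
PUSH 31  [0, 31]
PUSH 6   [0, 31, 6]
LT       [0, 0]
OVER     [0, 0, 0]
DUP      [0, 0, 0, 0]
SUB      [0, 0, 0]
ROT      [0, 0, 0]
OVER     [0, 0, 0, 0]
ROT      [0, 0, 0, 0]
LT       [0, 0, 0]
NEG      [0, 0, 0]
OVER     [0, 0, 0, 0]
POP      [0, 0, 0]
ROT      [0, 0, 0]
SWAP     [0, 0, 0]
SWAP     [0, 0, 0]
SUB      [0, 0]
NEG      [0, 0]
POP      [0]
PUSH 37  [0, 37]
SWAP     [37, 0]
POP      [37]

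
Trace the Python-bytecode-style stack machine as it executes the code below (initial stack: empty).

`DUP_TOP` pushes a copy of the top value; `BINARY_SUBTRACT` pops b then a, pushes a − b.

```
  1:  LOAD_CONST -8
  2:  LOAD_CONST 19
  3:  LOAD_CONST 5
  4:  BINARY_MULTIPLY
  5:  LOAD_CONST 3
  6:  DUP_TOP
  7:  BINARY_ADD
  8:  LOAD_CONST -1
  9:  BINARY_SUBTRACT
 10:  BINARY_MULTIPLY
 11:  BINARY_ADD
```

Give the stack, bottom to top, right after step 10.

[-8, 665]

LOAD_CONST -8   -> [-8]
LOAD_CONST 19   -> [-8, 19]
LOAD_CONST 5    -> [-8, 19, 5]
BINARY_MULTIPLY -> [-8, 95]
LOAD_CONST 3    -> [-8, 95, 3]
DUP_TOP         -> [-8, 95, 3, 3]
BINARY_ADD      -> [-8, 95, 6]
LOAD_CONST -1   -> [-8, 95, 6, -1]
BINARY_SUBTRACT -> [-8, 95, 7]
BINARY_MULTIPLY -> [-8, 665]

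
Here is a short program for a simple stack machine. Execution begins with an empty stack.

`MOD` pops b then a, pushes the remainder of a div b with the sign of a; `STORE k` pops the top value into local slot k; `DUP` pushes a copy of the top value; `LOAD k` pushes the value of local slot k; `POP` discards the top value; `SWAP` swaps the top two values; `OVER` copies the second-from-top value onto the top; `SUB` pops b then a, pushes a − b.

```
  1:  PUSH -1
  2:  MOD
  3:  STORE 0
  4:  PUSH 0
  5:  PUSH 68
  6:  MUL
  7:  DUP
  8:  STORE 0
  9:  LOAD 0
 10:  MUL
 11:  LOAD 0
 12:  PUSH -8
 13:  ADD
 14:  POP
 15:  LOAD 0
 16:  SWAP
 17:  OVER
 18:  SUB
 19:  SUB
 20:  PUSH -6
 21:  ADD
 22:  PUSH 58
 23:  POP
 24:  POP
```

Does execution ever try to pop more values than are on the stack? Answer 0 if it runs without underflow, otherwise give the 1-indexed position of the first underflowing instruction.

2

PUSH -1 -> [-1]
MOD  — needs 2 operands, stack has 1 → underflow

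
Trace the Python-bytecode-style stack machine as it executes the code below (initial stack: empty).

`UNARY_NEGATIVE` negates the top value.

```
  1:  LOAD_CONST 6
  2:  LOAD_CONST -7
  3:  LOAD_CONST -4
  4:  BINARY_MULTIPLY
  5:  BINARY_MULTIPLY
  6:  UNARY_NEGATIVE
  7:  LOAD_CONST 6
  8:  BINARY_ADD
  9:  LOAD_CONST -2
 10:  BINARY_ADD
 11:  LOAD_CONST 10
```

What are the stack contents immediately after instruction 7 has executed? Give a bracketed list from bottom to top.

[-168, 6]

LOAD_CONST 6    : 6
LOAD_CONST -7   : 6 -7
LOAD_CONST -4   : 6 -7 -4
BINARY_MULTIPLY : 6 28
BINARY_MULTIPLY : 168
UNARY_NEGATIVE  : -168
LOAD_CONST 6    : -168 6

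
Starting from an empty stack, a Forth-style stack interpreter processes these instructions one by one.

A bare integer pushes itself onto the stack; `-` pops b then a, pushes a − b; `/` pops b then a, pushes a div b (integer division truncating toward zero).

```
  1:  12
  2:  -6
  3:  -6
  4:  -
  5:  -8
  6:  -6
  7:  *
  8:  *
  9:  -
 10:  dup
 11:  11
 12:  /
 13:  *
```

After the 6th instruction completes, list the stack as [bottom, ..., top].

12 -> [12]
-6 -> [12, -6]
-6 -> [12, -6, -6]
-  -> [12, 0]
-8 -> [12, 0, -8]
-6 -> [12, 0, -8, -6]

[12, 0, -8, -6]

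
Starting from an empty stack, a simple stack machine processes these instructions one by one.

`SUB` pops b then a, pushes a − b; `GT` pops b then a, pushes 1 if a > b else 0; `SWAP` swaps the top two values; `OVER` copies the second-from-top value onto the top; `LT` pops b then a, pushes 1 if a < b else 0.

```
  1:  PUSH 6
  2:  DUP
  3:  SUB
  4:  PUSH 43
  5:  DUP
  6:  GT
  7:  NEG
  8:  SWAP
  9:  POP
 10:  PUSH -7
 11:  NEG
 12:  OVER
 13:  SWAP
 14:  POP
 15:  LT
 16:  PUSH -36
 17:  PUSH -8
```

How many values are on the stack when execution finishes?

3

PUSH 6   : [6]
DUP      : [6, 6]
SUB      : [0]
PUSH 43  : [0, 43]
DUP      : [0, 43, 43]
GT       : [0, 0]
NEG      : [0, 0]
SWAP     : [0, 0]
POP      : [0]
PUSH -7  : [0, -7]
NEG      : [0, 7]
OVER     : [0, 7, 0]
SWAP     : [0, 0, 7]
POP      : [0, 0]
LT       : [0]
PUSH -36 : [0, -36]
PUSH -8  : [0, -36, -8]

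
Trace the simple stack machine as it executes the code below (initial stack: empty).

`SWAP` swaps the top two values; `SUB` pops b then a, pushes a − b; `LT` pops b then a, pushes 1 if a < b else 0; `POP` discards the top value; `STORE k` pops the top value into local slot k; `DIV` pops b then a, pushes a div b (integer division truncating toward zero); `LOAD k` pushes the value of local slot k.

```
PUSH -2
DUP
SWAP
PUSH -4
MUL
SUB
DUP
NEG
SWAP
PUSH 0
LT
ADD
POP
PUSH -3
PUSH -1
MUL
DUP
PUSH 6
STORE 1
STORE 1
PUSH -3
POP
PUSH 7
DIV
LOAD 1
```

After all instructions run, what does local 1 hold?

PUSH -2 : [-2]
DUP     : [-2, -2]
SWAP    : [-2, -2]
PUSH -4 : [-2, -2, -4]
MUL     : [-2, 8]
SUB     : [-10]
DUP     : [-10, -10]
NEG     : [-10, 10]
SWAP    : [10, -10]
PUSH 0  : [10, -10, 0]
LT      : [10, 1]
ADD     : [11]
POP     : []
PUSH -3 : [-3]
PUSH -1 : [-3, -1]
MUL     : [3]
DUP     : [3, 3]
PUSH 6  : [3, 3, 6]
STORE 1 : [3, 3]
STORE 1 : [3]
PUSH -3 : [3, -3]
POP     : [3]
PUSH 7  : [3, 7]
DIV     : [0]
LOAD 1  : [0, 3]

3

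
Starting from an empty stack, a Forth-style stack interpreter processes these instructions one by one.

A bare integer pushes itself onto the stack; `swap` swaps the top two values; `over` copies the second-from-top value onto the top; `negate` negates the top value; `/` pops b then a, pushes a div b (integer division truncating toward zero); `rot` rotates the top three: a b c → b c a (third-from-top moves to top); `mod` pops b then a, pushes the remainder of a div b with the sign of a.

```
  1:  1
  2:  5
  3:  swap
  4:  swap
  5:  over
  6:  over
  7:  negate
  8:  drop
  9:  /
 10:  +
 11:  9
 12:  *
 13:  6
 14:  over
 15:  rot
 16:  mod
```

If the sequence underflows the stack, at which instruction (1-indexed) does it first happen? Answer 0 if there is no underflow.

0

1      → [1]
5      → [1, 5]
swap   → [5, 1]
swap   → [1, 5]
over   → [1, 5, 1]
over   → [1, 5, 1, 5]
negate → [1, 5, 1, -5]
drop   → [1, 5, 1]
/      → [1, 5]
+      → [6]
9      → [6, 9]
*      → [54]
6      → [54, 6]
over   → [54, 6, 54]
rot    → [6, 54, 54]
mod    → [6, 0]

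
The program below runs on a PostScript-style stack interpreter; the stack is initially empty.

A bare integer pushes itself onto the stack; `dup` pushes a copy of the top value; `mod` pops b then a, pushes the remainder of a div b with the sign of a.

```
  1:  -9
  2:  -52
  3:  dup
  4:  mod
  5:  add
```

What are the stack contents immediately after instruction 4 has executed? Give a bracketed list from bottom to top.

[-9, 0]

-9  → [-9]
-52 → [-9, -52]
dup → [-9, -52, -52]
mod → [-9, 0]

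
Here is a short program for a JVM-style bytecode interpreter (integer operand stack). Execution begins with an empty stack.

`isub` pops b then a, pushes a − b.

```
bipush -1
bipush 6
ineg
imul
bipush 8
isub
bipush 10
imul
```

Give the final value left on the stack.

-20

bipush -1 -> -1
bipush 6  -> -1 6
ineg      -> -1 -6
imul      -> 6
bipush 8  -> 6 8
isub      -> -2
bipush 10 -> -2 10
imul      -> -20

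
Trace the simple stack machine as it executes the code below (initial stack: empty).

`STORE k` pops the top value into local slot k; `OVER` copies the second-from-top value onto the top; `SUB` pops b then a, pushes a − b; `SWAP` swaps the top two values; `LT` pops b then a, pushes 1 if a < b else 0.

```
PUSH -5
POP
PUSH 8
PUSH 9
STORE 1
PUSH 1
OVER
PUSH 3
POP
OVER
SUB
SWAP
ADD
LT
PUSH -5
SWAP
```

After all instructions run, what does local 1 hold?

PUSH -5 → -5
POP     → (empty)
PUSH 8  → 8
PUSH 9  → 8 9
STORE 1 → 8
PUSH 1  → 8 1
OVER    → 8 1 8
PUSH 3  → 8 1 8 3
POP     → 8 1 8
OVER    → 8 1 8 1
SUB     → 8 1 7
SWAP    → 8 7 1
ADD     → 8 8
LT      → 0
PUSH -5 → 0 -5
SWAP    → -5 0

9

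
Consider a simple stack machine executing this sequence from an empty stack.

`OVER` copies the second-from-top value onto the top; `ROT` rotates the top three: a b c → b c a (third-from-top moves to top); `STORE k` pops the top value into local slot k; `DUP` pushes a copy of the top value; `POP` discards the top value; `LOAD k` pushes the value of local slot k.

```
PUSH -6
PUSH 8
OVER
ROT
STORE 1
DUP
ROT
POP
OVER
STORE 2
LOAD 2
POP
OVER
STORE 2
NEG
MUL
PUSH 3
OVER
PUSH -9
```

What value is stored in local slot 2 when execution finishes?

-6

PUSH -6  [-6]
PUSH 8   [-6, 8]
OVER     [-6, 8, -6]
ROT      [8, -6, -6]
STORE 1  [8, -6]
DUP      [8, -6, -6]
ROT      [-6, -6, 8]
POP      [-6, -6]
OVER     [-6, -6, -6]
STORE 2  [-6, -6]
LOAD 2   [-6, -6, -6]
POP      [-6, -6]
OVER     [-6, -6, -6]
STORE 2  [-6, -6]
NEG      [-6, 6]
MUL      [-36]
PUSH 3   [-36, 3]
OVER     [-36, 3, -36]
PUSH -9  [-36, 3, -36, -9]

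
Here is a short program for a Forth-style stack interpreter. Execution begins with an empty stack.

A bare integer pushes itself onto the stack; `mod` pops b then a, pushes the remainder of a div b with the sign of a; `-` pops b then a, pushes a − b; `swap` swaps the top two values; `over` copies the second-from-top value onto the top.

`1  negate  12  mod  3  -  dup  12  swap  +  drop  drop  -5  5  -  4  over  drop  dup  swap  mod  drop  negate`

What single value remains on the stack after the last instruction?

10

1      → [1]
negate → [-1]
12     → [-1, 12]
mod    → [-1]
3      → [-1, 3]
-      → [-4]
dup    → [-4, -4]
12     → [-4, -4, 12]
swap   → [-4, 12, -4]
+      → [-4, 8]
drop   → [-4]
drop   → []
-5     → [-5]
5      → [-5, 5]
-      → [-10]
4      → [-10, 4]
over   → [-10, 4, -10]
drop   → [-10, 4]
dup    → [-10, 4, 4]
swap   → [-10, 4, 4]
mod    → [-10, 0]
drop   → [-10]
negate → [10]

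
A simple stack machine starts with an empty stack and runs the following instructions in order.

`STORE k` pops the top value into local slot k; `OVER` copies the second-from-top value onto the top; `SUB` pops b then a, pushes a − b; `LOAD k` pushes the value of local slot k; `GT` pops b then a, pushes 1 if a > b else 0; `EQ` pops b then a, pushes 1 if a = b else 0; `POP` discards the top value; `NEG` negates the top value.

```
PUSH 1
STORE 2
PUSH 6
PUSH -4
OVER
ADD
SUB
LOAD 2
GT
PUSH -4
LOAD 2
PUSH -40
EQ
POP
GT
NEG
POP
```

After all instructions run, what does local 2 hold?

PUSH 1   -> 1
STORE 2  -> (empty)
PUSH 6   -> 6
PUSH -4  -> 6 -4
OVER     -> 6 -4 6
ADD      -> 6 2
SUB      -> 4
LOAD 2   -> 4 1
GT       -> 1
PUSH -4  -> 1 -4
LOAD 2   -> 1 -4 1
PUSH -40 -> 1 -4 1 -40
EQ       -> 1 -4 0
POP      -> 1 -4
GT       -> 1
NEG      -> -1
POP      -> (empty)

1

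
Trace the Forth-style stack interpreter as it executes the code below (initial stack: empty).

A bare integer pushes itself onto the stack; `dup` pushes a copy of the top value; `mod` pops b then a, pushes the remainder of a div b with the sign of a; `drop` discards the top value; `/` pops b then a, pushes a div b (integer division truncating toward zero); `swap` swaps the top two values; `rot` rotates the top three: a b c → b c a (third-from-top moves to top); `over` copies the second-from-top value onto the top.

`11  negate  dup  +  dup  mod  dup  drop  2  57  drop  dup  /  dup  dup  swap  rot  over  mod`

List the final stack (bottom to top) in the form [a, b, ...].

11     → 11
negate → -11
dup    → -11 -11
+      → -22
dup    → -22 -22
mod    → 0
dup    → 0 0
drop   → 0
2      → 0 2
57     → 0 2 57
drop   → 0 2
dup    → 0 2 2
/      → 0 1
dup    → 0 1 1
dup    → 0 1 1 1
swap   → 0 1 1 1
rot    → 0 1 1 1
over   → 0 1 1 1 1
mod    → 0 1 1 0

[0, 1, 1, 0]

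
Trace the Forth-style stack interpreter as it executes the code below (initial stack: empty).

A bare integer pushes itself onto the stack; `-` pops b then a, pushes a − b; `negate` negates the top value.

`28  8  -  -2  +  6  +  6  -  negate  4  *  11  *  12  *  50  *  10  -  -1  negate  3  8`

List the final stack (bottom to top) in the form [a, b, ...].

[-475210, 1, 3, 8]

28     : [28]
8      : [28, 8]
-      : [20]
-2     : [20, -2]
+      : [18]
6      : [18, 6]
+      : [24]
6      : [24, 6]
-      : [18]
negate : [-18]
4      : [-18, 4]
*      : [-72]
11     : [-72, 11]
*      : [-792]
12     : [-792, 12]
*      : [-9504]
50     : [-9504, 50]
*      : [-475200]
10     : [-475200, 10]
-      : [-475210]
-1     : [-475210, -1]
negate : [-475210, 1]
3      : [-475210, 1, 3]
8      : [-475210, 1, 3, 8]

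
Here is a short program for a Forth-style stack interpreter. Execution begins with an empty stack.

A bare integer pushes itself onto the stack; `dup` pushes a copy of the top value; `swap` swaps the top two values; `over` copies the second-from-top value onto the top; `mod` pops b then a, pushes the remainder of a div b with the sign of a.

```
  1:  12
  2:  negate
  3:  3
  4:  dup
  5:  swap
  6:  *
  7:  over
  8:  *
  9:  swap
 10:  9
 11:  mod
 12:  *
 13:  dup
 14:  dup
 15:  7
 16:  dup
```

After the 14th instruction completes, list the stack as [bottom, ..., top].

12     -> 12
negate -> -12
3      -> -12 3
dup    -> -12 3 3
swap   -> -12 3 3
*      -> -12 9
over   -> -12 9 -12
*      -> -12 -108
swap   -> -108 -12
9      -> -108 -12 9
mod    -> -108 -3
*      -> 324
dup    -> 324 324
dup    -> 324 324 324

[324, 324, 324]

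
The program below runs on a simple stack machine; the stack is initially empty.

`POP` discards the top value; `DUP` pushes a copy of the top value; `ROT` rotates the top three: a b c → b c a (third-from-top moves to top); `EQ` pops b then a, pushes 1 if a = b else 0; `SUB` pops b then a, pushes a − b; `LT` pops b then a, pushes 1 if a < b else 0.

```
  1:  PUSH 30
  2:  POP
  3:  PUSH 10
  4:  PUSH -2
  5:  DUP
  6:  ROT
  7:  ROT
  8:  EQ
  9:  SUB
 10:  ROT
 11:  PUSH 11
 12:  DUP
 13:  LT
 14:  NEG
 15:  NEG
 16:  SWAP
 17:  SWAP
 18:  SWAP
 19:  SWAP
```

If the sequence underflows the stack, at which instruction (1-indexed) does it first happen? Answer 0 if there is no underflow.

PUSH 30  30
POP      (empty)
PUSH 10  10
PUSH -2  10 -2
DUP      10 -2 -2
ROT      -2 -2 10
ROT      -2 10 -2
EQ       -2 0
SUB      -2
ROT  — needs 3 operands, stack has 1 → underflow

10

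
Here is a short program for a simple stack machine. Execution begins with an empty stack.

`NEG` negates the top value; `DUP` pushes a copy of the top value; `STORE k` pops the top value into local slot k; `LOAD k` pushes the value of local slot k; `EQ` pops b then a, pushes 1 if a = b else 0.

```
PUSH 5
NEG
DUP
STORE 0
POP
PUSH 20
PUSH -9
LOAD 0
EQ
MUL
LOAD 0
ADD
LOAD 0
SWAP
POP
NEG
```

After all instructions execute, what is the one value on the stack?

PUSH 5  → 5
NEG     → -5
DUP     → -5 -5
STORE 0 → -5
POP     → (empty)
PUSH 20 → 20
PUSH -9 → 20 -9
LOAD 0  → 20 -9 -5
EQ      → 20 0
MUL     → 0
LOAD 0  → 0 -5
ADD     → -5
LOAD 0  → -5 -5
SWAP    → -5 -5
POP     → -5
NEG     → 5

5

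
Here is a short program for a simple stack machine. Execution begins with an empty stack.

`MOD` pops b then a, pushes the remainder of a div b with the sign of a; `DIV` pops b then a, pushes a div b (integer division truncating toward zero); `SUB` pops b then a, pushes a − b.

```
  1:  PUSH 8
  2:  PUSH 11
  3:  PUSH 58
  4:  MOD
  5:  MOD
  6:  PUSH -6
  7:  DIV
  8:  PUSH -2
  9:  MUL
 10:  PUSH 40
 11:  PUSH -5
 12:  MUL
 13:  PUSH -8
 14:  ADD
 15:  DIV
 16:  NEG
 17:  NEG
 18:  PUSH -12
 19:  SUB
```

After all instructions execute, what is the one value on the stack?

12

PUSH 8   : 8
PUSH 11  : 8 11
PUSH 58  : 8 11 58
MOD      : 8 11
MOD      : 8
PUSH -6  : 8 -6
DIV      : -1
PUSH -2  : -1 -2
MUL      : 2
PUSH 40  : 2 40
PUSH -5  : 2 40 -5
MUL      : 2 -200
PUSH -8  : 2 -200 -8
ADD      : 2 -208
DIV      : 0
NEG      : 0
NEG      : 0
PUSH -12 : 0 -12
SUB      : 12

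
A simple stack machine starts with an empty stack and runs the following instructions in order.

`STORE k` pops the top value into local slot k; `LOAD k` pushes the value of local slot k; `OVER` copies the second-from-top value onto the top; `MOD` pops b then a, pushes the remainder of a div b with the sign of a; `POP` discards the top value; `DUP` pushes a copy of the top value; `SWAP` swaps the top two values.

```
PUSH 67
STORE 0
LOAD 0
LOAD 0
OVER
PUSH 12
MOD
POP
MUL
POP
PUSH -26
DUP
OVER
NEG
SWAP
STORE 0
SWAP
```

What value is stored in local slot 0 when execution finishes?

PUSH 67   [67]
STORE 0   []
LOAD 0    [67]
LOAD 0    [67, 67]
OVER      [67, 67, 67]
PUSH 12   [67, 67, 67, 12]
MOD       [67, 67, 7]
POP       [67, 67]
MUL       [4489]
POP       []
PUSH -26  [-26]
DUP       [-26, -26]
OVER      [-26, -26, -26]
NEG       [-26, -26, 26]
SWAP      [-26, 26, -26]
STORE 0   [-26, 26]
SWAP      [26, -26]

-26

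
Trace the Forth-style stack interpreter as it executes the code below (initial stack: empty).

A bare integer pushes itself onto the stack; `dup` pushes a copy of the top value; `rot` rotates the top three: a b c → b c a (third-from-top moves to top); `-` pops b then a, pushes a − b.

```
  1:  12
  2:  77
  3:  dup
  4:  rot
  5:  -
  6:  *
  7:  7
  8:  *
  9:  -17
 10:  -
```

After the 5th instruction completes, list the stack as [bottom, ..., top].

[77, 65]

12  → 12
77  → 12 77
dup → 12 77 77
rot → 77 77 12
-   → 77 65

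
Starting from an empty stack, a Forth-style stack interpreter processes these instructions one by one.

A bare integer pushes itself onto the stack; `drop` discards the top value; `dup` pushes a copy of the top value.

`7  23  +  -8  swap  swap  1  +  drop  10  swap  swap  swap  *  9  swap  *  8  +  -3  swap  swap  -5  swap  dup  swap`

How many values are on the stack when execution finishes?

4

7    : [7]
23   : [7, 23]
+    : [30]
-8   : [30, -8]
swap : [-8, 30]
swap : [30, -8]
1    : [30, -8, 1]
+    : [30, -7]
drop : [30]
10   : [30, 10]
swap : [10, 30]
swap : [30, 10]
swap : [10, 30]
*    : [300]
9    : [300, 9]
swap : [9, 300]
*    : [2700]
8    : [2700, 8]
+    : [2708]
-3   : [2708, -3]
swap : [-3, 2708]
swap : [2708, -3]
-5   : [2708, -3, -5]
swap : [2708, -5, -3]
dup  : [2708, -5, -3, -3]
swap : [2708, -5, -3, -3]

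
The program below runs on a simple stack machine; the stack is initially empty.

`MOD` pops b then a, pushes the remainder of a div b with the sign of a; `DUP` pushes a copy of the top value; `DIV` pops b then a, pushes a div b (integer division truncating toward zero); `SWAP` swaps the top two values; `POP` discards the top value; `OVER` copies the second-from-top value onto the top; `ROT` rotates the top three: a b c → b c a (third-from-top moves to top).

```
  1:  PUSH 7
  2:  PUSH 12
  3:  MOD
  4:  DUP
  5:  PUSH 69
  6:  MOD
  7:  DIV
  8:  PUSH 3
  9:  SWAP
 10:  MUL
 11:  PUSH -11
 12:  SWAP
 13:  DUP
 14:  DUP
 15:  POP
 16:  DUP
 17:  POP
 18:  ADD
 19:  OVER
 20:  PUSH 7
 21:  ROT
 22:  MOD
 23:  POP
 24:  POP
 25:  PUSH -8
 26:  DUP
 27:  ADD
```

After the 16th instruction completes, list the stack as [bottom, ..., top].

PUSH 7    7
PUSH 12   7 12
MOD       7
DUP       7 7
PUSH 69   7 7 69
MOD       7 7
DIV       1
PUSH 3    1 3
SWAP      3 1
MUL       3
PUSH -11  3 -11
SWAP      -11 3
DUP       -11 3 3
DUP       -11 3 3 3
POP       -11 3 3
DUP       -11 3 3 3

[-11, 3, 3, 3]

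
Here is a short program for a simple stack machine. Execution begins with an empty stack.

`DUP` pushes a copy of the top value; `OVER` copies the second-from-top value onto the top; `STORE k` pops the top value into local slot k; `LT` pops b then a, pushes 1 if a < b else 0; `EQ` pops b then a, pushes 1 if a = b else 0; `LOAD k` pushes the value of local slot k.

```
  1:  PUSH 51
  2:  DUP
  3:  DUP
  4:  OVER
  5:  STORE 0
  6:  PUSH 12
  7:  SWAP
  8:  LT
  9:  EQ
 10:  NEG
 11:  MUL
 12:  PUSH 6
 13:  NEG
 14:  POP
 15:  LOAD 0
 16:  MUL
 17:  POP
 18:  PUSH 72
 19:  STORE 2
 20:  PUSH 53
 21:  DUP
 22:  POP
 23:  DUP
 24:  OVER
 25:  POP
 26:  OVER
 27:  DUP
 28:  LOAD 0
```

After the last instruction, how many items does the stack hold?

PUSH 51 -> 51
DUP     -> 51 51
DUP     -> 51 51 51
OVER    -> 51 51 51 51
STORE 0 -> 51 51 51
PUSH 12 -> 51 51 51 12
SWAP    -> 51 51 12 51
LT      -> 51 51 1
EQ      -> 51 0
NEG     -> 51 0
MUL     -> 0
PUSH 6  -> 0 6
NEG     -> 0 -6
POP     -> 0
LOAD 0  -> 0 51
MUL     -> 0
POP     -> (empty)
PUSH 72 -> 72
STORE 2 -> (empty)
PUSH 53 -> 53
DUP     -> 53 53
POP     -> 53
DUP     -> 53 53
OVER    -> 53 53 53
POP     -> 53 53
OVER    -> 53 53 53
DUP     -> 53 53 53 53
LOAD 0  -> 53 53 53 53 51

5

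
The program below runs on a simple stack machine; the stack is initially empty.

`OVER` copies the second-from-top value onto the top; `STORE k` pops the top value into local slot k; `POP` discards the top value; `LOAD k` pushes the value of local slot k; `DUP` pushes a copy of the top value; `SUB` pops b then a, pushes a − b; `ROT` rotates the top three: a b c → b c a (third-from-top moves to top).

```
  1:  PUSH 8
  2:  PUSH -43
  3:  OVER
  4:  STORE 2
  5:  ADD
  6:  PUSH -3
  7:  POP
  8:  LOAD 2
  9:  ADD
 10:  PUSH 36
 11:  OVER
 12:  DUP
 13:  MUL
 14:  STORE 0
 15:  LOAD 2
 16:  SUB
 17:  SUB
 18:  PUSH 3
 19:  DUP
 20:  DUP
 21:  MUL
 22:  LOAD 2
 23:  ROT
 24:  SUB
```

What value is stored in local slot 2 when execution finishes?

PUSH 8   : [8]
PUSH -43 : [8, -43]
OVER     : [8, -43, 8]
STORE 2  : [8, -43]
ADD      : [-35]
PUSH -3  : [-35, -3]
POP      : [-35]
LOAD 2   : [-35, 8]
ADD      : [-27]
PUSH 36  : [-27, 36]
OVER     : [-27, 36, -27]
DUP      : [-27, 36, -27, -27]
MUL      : [-27, 36, 729]
STORE 0  : [-27, 36]
LOAD 2   : [-27, 36, 8]
SUB      : [-27, 28]
SUB      : [-55]
PUSH 3   : [-55, 3]
DUP      : [-55, 3, 3]
DUP      : [-55, 3, 3, 3]
MUL      : [-55, 3, 9]
LOAD 2   : [-55, 3, 9, 8]
ROT      : [-55, 9, 8, 3]
SUB      : [-55, 9, 5]

8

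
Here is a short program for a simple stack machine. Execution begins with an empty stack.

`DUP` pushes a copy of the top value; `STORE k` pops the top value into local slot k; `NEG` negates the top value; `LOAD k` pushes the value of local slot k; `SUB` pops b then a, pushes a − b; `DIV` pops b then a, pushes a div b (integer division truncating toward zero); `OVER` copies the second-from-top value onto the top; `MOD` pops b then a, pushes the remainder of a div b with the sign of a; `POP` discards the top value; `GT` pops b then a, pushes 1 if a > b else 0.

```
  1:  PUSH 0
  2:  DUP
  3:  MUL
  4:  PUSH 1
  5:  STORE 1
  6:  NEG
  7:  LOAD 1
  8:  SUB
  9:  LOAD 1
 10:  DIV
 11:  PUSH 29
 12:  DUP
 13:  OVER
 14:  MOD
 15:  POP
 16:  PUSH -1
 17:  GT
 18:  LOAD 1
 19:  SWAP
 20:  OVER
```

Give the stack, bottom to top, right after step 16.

PUSH 0   [0]
DUP      [0, 0]
MUL      [0]
PUSH 1   [0, 1]
STORE 1  [0]
NEG      [0]
LOAD 1   [0, 1]
SUB      [-1]
LOAD 1   [-1, 1]
DIV      [-1]
PUSH 29  [-1, 29]
DUP      [-1, 29, 29]
OVER     [-1, 29, 29, 29]
MOD      [-1, 29, 0]
POP      [-1, 29]
PUSH -1  [-1, 29, -1]

[-1, 29, -1]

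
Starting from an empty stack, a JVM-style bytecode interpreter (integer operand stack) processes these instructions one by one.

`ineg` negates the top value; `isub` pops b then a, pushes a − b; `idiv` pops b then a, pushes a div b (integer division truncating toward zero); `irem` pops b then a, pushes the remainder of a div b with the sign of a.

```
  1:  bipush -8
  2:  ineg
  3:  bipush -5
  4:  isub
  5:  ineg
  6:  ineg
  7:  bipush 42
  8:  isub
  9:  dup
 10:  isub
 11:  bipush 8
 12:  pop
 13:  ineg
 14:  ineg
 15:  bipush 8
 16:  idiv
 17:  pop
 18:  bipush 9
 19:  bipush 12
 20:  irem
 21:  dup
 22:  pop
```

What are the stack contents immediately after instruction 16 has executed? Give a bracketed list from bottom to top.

bipush -8 → -8
ineg      → 8
bipush -5 → 8 -5
isub      → 13
ineg      → -13
ineg      → 13
bipush 42 → 13 42
isub      → -29
dup       → -29 -29
isub      → 0
bipush 8  → 0 8
pop       → 0
ineg      → 0
ineg      → 0
bipush 8  → 0 8
idiv      → 0

[0]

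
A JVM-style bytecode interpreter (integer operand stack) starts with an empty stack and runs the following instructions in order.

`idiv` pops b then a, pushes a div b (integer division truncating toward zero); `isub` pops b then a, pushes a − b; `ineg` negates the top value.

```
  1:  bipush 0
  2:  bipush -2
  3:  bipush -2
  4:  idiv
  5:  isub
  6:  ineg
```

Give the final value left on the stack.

1

bipush 0   0
bipush -2  0 -2
bipush -2  0 -2 -2
idiv       0 1
isub       -1
ineg       1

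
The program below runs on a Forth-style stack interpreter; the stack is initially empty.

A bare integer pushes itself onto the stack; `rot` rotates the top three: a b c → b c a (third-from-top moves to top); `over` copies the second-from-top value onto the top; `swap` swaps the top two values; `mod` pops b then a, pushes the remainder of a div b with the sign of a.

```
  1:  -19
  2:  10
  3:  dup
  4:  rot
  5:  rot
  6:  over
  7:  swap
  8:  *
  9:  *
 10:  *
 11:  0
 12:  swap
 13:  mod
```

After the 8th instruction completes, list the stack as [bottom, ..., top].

-19  : -19
10   : -19 10
dup  : -19 10 10
rot  : 10 10 -19
rot  : 10 -19 10
over : 10 -19 10 -19
swap : 10 -19 -19 10
*    : 10 -19 -190

[10, -19, -190]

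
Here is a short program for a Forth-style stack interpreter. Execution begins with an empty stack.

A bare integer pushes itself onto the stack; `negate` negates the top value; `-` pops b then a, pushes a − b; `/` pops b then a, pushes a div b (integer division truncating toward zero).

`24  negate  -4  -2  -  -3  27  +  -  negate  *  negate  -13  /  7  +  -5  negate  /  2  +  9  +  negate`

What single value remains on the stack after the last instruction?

-3

24      [24]
negate  [-24]
-4      [-24, -4]
-2      [-24, -4, -2]
-       [-24, -2]
-3      [-24, -2, -3]
27      [-24, -2, -3, 27]
+       [-24, -2, 24]
-       [-24, -26]
negate  [-24, 26]
*       [-624]
negate  [624]
-13     [624, -13]
/       [-48]
7       [-48, 7]
+       [-41]
-5      [-41, -5]
negate  [-41, 5]
/       [-8]
2       [-8, 2]
+       [-6]
9       [-6, 9]
+       [3]
negate  [-3]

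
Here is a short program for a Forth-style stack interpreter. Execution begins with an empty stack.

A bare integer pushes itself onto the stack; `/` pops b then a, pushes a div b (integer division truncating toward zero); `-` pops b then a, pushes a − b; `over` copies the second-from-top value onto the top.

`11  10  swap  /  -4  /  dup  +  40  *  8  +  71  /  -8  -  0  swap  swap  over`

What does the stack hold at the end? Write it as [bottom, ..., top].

11    [11]
10    [11, 10]
swap  [10, 11]
/     [0]
-4    [0, -4]
/     [0]
dup   [0, 0]
+     [0]
40    [0, 40]
*     [0]
8     [0, 8]
+     [8]
71    [8, 71]
/     [0]
-8    [0, -8]
-     [8]
0     [8, 0]
swap  [0, 8]
swap  [8, 0]
over  [8, 0, 8]

[8, 0, 8]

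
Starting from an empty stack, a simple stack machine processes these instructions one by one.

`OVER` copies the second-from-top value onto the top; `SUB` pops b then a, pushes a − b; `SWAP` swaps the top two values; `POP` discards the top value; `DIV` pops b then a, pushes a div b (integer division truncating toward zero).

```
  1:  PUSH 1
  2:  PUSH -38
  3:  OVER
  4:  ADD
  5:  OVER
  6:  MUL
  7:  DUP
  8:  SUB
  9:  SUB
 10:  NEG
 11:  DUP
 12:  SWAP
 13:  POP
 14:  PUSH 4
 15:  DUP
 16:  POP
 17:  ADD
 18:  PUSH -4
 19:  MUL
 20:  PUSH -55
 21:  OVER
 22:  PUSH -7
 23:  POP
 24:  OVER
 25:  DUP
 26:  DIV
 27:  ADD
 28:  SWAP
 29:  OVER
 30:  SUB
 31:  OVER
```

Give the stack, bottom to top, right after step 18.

PUSH 1   -> 1
PUSH -38 -> 1 -38
OVER     -> 1 -38 1
ADD      -> 1 -37
OVER     -> 1 -37 1
MUL      -> 1 -37
DUP      -> 1 -37 -37
SUB      -> 1 0
SUB      -> 1
NEG      -> -1
DUP      -> -1 -1
SWAP     -> -1 -1
POP      -> -1
PUSH 4   -> -1 4
DUP      -> -1 4 4
POP      -> -1 4
ADD      -> 3
PUSH -4  -> 3 -4

[3, -4]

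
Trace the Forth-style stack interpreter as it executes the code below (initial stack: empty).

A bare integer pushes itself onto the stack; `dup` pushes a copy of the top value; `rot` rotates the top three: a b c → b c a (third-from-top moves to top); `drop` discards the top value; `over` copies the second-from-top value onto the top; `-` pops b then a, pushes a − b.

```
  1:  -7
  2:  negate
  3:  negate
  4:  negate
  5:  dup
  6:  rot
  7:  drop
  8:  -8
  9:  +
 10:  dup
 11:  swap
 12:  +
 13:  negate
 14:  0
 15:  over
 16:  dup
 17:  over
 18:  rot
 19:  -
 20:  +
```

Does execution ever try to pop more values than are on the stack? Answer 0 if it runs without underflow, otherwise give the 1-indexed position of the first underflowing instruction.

6

-7     → [-7]
negate → [7]
negate → [-7]
negate → [7]
dup    → [7, 7]
rot  — needs 3 operands, stack has 2 → underflow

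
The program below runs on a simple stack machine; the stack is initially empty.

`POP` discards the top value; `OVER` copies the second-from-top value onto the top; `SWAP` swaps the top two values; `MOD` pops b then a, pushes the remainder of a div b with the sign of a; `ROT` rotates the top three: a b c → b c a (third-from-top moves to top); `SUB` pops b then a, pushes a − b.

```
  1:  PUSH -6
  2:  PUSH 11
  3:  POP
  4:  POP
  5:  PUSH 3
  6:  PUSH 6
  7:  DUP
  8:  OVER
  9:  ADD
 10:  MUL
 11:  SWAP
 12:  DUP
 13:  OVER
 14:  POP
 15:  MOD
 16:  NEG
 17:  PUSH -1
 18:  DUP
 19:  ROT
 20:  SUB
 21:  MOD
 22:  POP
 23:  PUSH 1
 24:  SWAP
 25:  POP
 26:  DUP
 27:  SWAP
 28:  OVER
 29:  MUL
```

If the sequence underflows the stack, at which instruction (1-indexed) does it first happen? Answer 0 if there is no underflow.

0

PUSH -6 -> -6
PUSH 11 -> -6 11
POP     -> -6
POP     -> (empty)
PUSH 3  -> 3
PUSH 6  -> 3 6
DUP     -> 3 6 6
OVER    -> 3 6 6 6
ADD     -> 3 6 12
MUL     -> 3 72
SWAP    -> 72 3
DUP     -> 72 3 3
OVER    -> 72 3 3 3
POP     -> 72 3 3
MOD     -> 72 0
NEG     -> 72 0
PUSH -1 -> 72 0 -1
DUP     -> 72 0 -1 -1
ROT     -> 72 -1 -1 0
SUB     -> 72 -1 -1
MOD     -> 72 0
POP     -> 72
PUSH 1  -> 72 1
SWAP    -> 1 72
POP     -> 1
DUP     -> 1 1
SWAP    -> 1 1
OVER    -> 1 1 1
MUL     -> 1 1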